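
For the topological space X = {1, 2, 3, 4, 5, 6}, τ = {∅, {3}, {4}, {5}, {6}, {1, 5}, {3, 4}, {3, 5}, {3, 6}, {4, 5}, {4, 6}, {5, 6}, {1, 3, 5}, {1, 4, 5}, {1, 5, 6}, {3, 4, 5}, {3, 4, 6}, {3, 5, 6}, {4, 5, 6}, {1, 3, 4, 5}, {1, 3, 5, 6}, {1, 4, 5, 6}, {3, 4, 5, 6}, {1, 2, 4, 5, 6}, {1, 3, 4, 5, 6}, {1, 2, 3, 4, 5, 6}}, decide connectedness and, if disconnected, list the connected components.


(X, τ) is disconnected; components = [{3}, {1, 2, 4, 5, 6}].

Find clopen sets (U ∈ τ with X ∖ U ∈ τ):
  U = ∅, X ∖ U = {1, 2, 3, 4, 5, 6} — both open, so U is clopen.
  U = {3}, X ∖ U = {1, 2, 4, 5, 6} — both open, so U is clopen.
  U = {1, 2, 4, 5, 6}, X ∖ U = {3} — both open, so U is clopen.
  U = {1, 2, 3, 4, 5, 6}, X ∖ U = ∅ — both open, so U is clopen.
Nontrivial clopen(s) exist: e.g. {1, 2, 4, 5, 6}. So (X, τ) is disconnected.
Compute connected components by grouping points that agree on all clopens:
  component: {3}
  component: {1, 2, 4, 5, 6}


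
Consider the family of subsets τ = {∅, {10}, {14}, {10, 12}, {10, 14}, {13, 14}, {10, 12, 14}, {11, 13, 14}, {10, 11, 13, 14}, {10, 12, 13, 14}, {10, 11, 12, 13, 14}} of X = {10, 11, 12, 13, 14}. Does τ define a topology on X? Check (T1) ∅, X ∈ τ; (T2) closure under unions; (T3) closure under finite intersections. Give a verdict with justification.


τ is NOT a topology on X.

Axiom (T1): ∅ ∈ τ? Yes; X ∈ τ? Yes.
Axiom (T2/T3): check pairwise unions and intersections of members of τ.
Counterexample for (T2): {10} ∪ {13, 14} = {10, 13, 14} ∉ τ. Therefore τ is NOT a topology.


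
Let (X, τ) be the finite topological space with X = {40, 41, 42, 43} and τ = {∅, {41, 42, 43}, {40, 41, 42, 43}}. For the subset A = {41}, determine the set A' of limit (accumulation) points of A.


A' = {40, 42, 43}

For each x ∈ X, list the open sets U ∈ τ with x ∈ U, then check whether U ∩ (A ∖ {x}) ≠ ∅ for every such U.
  x = 40: opens ∋ x are {40, 41, 42, 43}; each meets A ∖ {40}, so x IS a limit point.
  x = 41: open {41, 42, 43} ∋ x has {41, 42, 43} ∩ (A ∖ {41}) = ∅, so x is NOT a limit point.
  x = 42: opens ∋ x are {41, 42, 43}, {40, 41, 42, 43}; each meets A ∖ {42}, so x IS a limit point.
  x = 43: opens ∋ x are {41, 42, 43}, {40, 41, 42, 43}; each meets A ∖ {43}, so x IS a limit point.
Collecting: A' = {40, 42, 43}.


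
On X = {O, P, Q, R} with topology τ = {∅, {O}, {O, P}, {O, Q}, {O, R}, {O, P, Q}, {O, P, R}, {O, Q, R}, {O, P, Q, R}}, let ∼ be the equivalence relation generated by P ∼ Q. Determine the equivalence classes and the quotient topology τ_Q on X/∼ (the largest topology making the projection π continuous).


X/∼ = {[O], [P=Q], [R]}; |τ_Q| = 5.

Equivalence classes: [O], [P=Q], [R].
Quotient map π: X → X/∼ sends O ↦ [O], P ↦ [P=Q], Q ↦ [P=Q], R ↦ [R].
For each subset V ⊆ X/∼, compute π^{-1}(V) ⊆ X and check whether π^{-1}(V) ∈ τ. V is open in τ_Q iff π^{-1}(V) ∈ τ.
  V = {}: π^{-1}(V) = ∅ ∈ τ ✓.
  V = {[O]}: π^{-1}(V) = {O} ∈ τ ✓.
  V = {[P=Q]}: π^{-1}(V) = {P, Q} ∉ τ ✗.
  V = {[O], [P=Q]}: π^{-1}(V) = {O, P, Q} ∈ τ ✓.
  V = {[R]}: π^{-1}(V) = {R} ∉ τ ✗.
  V = {[O], [R]}: π^{-1}(V) = {O, R} ∈ τ ✓.
  V = {[P=Q], [R]}: π^{-1}(V) = {P, Q, R} ∉ τ ✗.
  V = {[O], [P=Q], [R]}: π^{-1}(V) = {O, P, Q, R} ∈ τ ✓.
Open sets in the quotient: τ_Q = {{}, {[O]}, {[O], [P=Q]}, {[O], [R]}, {[O], [P=Q], [R]}} (5 elements).


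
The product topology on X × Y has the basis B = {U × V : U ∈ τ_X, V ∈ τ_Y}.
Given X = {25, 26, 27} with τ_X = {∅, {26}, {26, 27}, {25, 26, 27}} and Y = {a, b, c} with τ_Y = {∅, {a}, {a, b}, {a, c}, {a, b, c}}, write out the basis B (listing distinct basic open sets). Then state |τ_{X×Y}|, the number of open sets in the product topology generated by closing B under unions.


Basis B = {∅ × ∅, {26} × {a}, {26} × {a, b}, {26} × {a, c}, {26, 27} × {a}, {25, 26, 27} × {a}, {26} × {a, b, c}, {26, 27} × {a, b}, {26, 27} × {a, c}, {25, 26, 27} × {a, b}, {25, 26, 27} × {a, c}, {26, 27} × {a, b, c}, {25, 26, 27} × {a, b, c}}; |τ_{X×Y}| = 30.

Enumerate products U × V with U ∈ τ_X, V ∈ τ_Y (deduplicated):
  ∅ × ∅ = {} (∅)
  {26} × {a} = {(26,a)}
  {26} × {a, b} = {(26,a), (26,b)}
  {26} × {a, c} = {(26,a), (26,c)}
  {26, 27} × {a} = {(26,a), (27,a)}
  {25, 26, 27} × {a} = {(25,a), (26,a), (27,a)}
  {26} × {a, b, c} = {(26,a), (26,b), (26,c)}
  {26, 27} × {a, b} = {(26,a), (26,b), (27,a), (27,b)}
  {26, 27} × {a, c} = {(26,a), (26,c), (27,a), (27,c)}
  {25, 26, 27} × {a, b} = {(25,a), (25,b), (26,a), (26,b), (27,a), (27,b)}
  {25, 26, 27} × {a, c} = {(25,a), (25,c), (26,a), (26,c), (27,a), (27,c)}
  {26, 27} × {a, b, c} = {(26,a), (26,b), (26,c), (27,a), (27,b), (27,c)}
  {25, 26, 27} × {a, b, c} = {(25,a), (25,b), (25,c), (26,a), (26,b), (26,c), (27,a), (27,b), (27,c)}
These 13 distinct sets form the basis B.
Close under arbitrary unions to get τ_{X×Y}; counting gives |τ_{X×Y}| = 30.


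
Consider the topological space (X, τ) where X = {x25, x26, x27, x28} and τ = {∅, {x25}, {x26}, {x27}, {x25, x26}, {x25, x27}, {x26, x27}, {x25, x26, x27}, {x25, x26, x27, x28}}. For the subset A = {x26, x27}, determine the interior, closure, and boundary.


int(A) = {x26, x27}, cl(A) = {x26, x27, x28}, ∂A = {x28}.

Closed sets in (X, τ) are complements of opens:
  closed(X, τ) = {∅, {x28}, {x25, x28}, {x26, x28}, {x27, x28}, {x25, x26, x28}, {x25, x27, x28}, {x26, x27, x28}, {x25, x26, x27, x28}}.
int(A) = ⋃ {U ∈ τ : U ⊆ A}. Opens contained in A: ∅, {x26}, {x27}, {x26, x27}.
Taking the union of these: int(A) = {x26, x27}.
cl(A) = ⋂ {C closed : A ⊆ C}. Closed sets containing A: {x26, x27, x28}, {x25, x26, x27, x28}.
Intersecting these: cl(A) = {x26, x27, x28}.
∂A = cl(A) ∖ int(A) = {x26, x27, x28} ∖ {x26, x27} = {x28}.


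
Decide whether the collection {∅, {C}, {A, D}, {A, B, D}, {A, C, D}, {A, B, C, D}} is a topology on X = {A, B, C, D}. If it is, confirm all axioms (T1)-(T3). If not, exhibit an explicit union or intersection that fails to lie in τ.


τ IS a topology on X.

Axiom (T1): ∅ ∈ τ? Yes; X ∈ τ? Yes.
Axiom (T2/T3): check pairwise unions and intersections of members of τ.
All pairwise intersections and unions checked — each lies in τ. Therefore τ satisfies (T1), (T2), (T3): it IS a topology on X.


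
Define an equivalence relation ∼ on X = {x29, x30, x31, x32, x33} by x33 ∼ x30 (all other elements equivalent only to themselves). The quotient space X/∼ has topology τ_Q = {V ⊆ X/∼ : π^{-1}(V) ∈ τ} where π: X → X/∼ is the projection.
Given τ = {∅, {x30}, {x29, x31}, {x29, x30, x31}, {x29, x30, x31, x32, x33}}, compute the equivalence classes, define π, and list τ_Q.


X/∼ = {[x29], [x30=x33], [x31], [x32]}; |τ_Q| = 3.

Equivalence classes: [x29], [x30=x33], [x31], [x32].
Quotient map π: X → X/∼ sends x29 ↦ [x29], x30 ↦ [x30=x33], x31 ↦ [x31], x32 ↦ [x32], x33 ↦ [x30=x33].
For each subset V ⊆ X/∼, compute π^{-1}(V) ⊆ X and check whether π^{-1}(V) ∈ τ. V is open in τ_Q iff π^{-1}(V) ∈ τ.
  V = {}: π^{-1}(V) = ∅ ∈ τ ✓.
  V = {[x29]}: π^{-1}(V) = {x29} ∉ τ ✗.
  V = {[x30=x33]}: π^{-1}(V) = {x30, x33} ∉ τ ✗.
  V = {[x29], [x30=x33]}: π^{-1}(V) = {x29, x30, x33} ∉ τ ✗.
  V = {[x31]}: π^{-1}(V) = {x31} ∉ τ ✗.
  V = {[x29], [x31]}: π^{-1}(V) = {x29, x31} ∈ τ ✓.
  V = {[x30=x33], [x31]}: π^{-1}(V) = {x30, x31, x33} ∉ τ ✗.
  V = {[x29], [x30=x33], [x31]}: π^{-1}(V) = {x29, x30, x31, x33} ∉ τ ✗.
  V = {[x32]}: π^{-1}(V) = {x32} ∉ τ ✗.
  V = {[x29], [x32]}: π^{-1}(V) = {x29, x32} ∉ τ ✗.
  V = {[x30=x33], [x32]}: π^{-1}(V) = {x30, x32, x33} ∉ τ ✗.
  V = {[x29], [x30=x33], [x32]}: π^{-1}(V) = {x29, x30, x32, x33} ∉ τ ✗.
  V = {[x31], [x32]}: π^{-1}(V) = {x31, x32} ∉ τ ✗.
  V = {[x29], [x31], [x32]}: π^{-1}(V) = {x29, x31, x32} ∉ τ ✗.
  V = {[x30=x33], [x31], [x32]}: π^{-1}(V) = {x30, x31, x32, x33} ∉ τ ✗.
  V = {[x29], [x30=x33], [x31], [x32]}: π^{-1}(V) = {x29, x30, x31, x32, x33} ∈ τ ✓.
Open sets in the quotient: τ_Q = {{}, {[x29], [x31]}, {[x29], [x30=x33], [x31], [x32]}} (3 elements).


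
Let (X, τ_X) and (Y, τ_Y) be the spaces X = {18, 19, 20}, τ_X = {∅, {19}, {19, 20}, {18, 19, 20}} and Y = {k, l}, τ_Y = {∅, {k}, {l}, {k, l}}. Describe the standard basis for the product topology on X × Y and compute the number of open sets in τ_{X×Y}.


Basis B = {∅ × ∅, {19} × {k}, {19} × {l}, {19} × {k, l}, {19, 20} × {k}, {19, 20} × {l}, {18, 19, 20} × {k}, {18, 19, 20} × {l}, {19, 20} × {k, l}, {18, 19, 20} × {k, l}}; |τ_{X×Y}| = 16.

Enumerate products U × V with U ∈ τ_X, V ∈ τ_Y (deduplicated):
  ∅ × ∅ = {} (∅)
  {19} × {k} = {(19,k)}
  {19} × {l} = {(19,l)}
  {19} × {k, l} = {(19,k), (19,l)}
  {19, 20} × {k} = {(19,k), (20,k)}
  {19, 20} × {l} = {(19,l), (20,l)}
  {18, 19, 20} × {k} = {(18,k), (19,k), (20,k)}
  {18, 19, 20} × {l} = {(18,l), (19,l), (20,l)}
  {19, 20} × {k, l} = {(19,k), (19,l), (20,k), (20,l)}
  {18, 19, 20} × {k, l} = {(18,k), (18,l), (19,k), (19,l), (20,k), (20,l)}
These 10 distinct sets form the basis B.
Close under arbitrary unions to get τ_{X×Y}; counting gives |τ_{X×Y}| = 16.


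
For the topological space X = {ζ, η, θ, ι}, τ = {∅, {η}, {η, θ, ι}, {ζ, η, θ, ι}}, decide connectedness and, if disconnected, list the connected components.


(X, τ) is connected.

Find clopen sets (U ∈ τ with X ∖ U ∈ τ):
  U = ∅, X ∖ U = {ζ, η, θ, ι} — both open, so U is clopen.
  U = {ζ, η, θ, ι}, X ∖ U = ∅ — both open, so U is clopen.
Only trivial clopens (∅ and X) exist, so (X, τ) is connected.
Compute connected components by grouping points that agree on all clopens:
  component: {ζ, η, θ, ι}


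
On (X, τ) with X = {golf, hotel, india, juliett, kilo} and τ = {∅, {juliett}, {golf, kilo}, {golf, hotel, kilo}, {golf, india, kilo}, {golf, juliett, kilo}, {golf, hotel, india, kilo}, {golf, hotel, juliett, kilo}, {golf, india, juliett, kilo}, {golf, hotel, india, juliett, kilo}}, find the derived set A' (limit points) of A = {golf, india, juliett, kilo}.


A' = {golf, hotel, india, kilo}

For each x ∈ X, list the open sets U ∈ τ with x ∈ U, then check whether U ∩ (A ∖ {x}) ≠ ∅ for every such U.
  x = golf: opens ∋ x are {golf, kilo}, {golf, hotel, kilo}, {golf, india, kilo}, {golf, juliett, kilo}, {golf, hotel, india, kilo}, {golf, hotel, juliett, kilo}, {golf, india, juliett, kilo}, {golf, hotel, india, juliett, kilo}; each meets A ∖ {golf}, so x IS a limit point.
  x = hotel: opens ∋ x are {golf, hotel, kilo}, {golf, hotel, india, kilo}, {golf, hotel, juliett, kilo}, {golf, hotel, india, juliett, kilo}; each meets A ∖ {hotel}, so x IS a limit point.
  x = india: opens ∋ x are {golf, india, kilo}, {golf, hotel, india, kilo}, {golf, india, juliett, kilo}, {golf, hotel, india, juliett, kilo}; each meets A ∖ {india}, so x IS a limit point.
  x = juliett: open {juliett} ∋ x has {juliett} ∩ (A ∖ {juliett}) = ∅, so x is NOT a limit point.
  x = kilo: opens ∋ x are {golf, kilo}, {golf, hotel, kilo}, {golf, india, kilo}, {golf, juliett, kilo}, {golf, hotel, india, kilo}, {golf, hotel, juliett, kilo}, {golf, india, juliett, kilo}, {golf, hotel, india, juliett, kilo}; each meets A ∖ {kilo}, so x IS a limit point.
Collecting: A' = {golf, hotel, india, kilo}.


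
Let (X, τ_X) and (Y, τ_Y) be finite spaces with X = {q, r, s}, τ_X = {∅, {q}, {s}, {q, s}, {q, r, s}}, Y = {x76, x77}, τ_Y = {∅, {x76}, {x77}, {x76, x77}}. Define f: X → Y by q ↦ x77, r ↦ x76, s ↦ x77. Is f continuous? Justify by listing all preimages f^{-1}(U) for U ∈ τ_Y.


f is NOT continuous.

Compute f^{-1}(U) for each U ∈ τ_Y:
  U = ∅: f^{-1}(U) = ∅ ∈ τ_X ✓.
  U = {x76}: f^{-1}(U) = {r} ∉ τ_X ✗.
  U = {x77}: f^{-1}(U) = {q, s} ∈ τ_X ✓.
  U = {x76, x77}: f^{-1}(U) = {q, r, s} ∈ τ_X ✓.
Found U = {x76} with f^{-1}(U) = {r} not in τ_X. Therefore f is NOT continuous.


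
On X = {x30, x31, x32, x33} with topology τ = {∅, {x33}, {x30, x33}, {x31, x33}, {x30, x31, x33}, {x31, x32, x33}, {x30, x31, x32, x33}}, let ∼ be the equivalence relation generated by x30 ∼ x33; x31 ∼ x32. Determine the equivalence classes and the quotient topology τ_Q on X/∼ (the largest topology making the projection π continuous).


X/∼ = {[x30=x33], [x31=x32]}; |τ_Q| = 3.

Equivalence classes: [x30=x33], [x31=x32].
Quotient map π: X → X/∼ sends x30 ↦ [x30=x33], x31 ↦ [x31=x32], x32 ↦ [x31=x32], x33 ↦ [x30=x33].
For each subset V ⊆ X/∼, compute π^{-1}(V) ⊆ X and check whether π^{-1}(V) ∈ τ. V is open in τ_Q iff π^{-1}(V) ∈ τ.
  V = {}: π^{-1}(V) = ∅ ∈ τ ✓.
  V = {[x30=x33]}: π^{-1}(V) = {x30, x33} ∈ τ ✓.
  V = {[x31=x32]}: π^{-1}(V) = {x31, x32} ∉ τ ✗.
  V = {[x30=x33], [x31=x32]}: π^{-1}(V) = {x30, x31, x32, x33} ∈ τ ✓.
Open sets in the quotient: τ_Q = {{}, {[x30=x33]}, {[x30=x33], [x31=x32]}} (3 elements).


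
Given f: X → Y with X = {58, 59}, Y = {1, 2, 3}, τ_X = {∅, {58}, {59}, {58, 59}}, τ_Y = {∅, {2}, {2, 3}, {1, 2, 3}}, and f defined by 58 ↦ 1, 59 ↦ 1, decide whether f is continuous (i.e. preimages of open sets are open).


f IS continuous.

Compute f^{-1}(U) for each U ∈ τ_Y:
  U = ∅: f^{-1}(U) = ∅ ∈ τ_X ✓.
  U = {2}: f^{-1}(U) = ∅ ∈ τ_X ✓.
  U = {2, 3}: f^{-1}(U) = ∅ ∈ τ_X ✓.
  U = {1, 2, 3}: f^{-1}(U) = {58, 59} ∈ τ_X ✓.
Every preimage lies in τ_X, so f IS continuous.


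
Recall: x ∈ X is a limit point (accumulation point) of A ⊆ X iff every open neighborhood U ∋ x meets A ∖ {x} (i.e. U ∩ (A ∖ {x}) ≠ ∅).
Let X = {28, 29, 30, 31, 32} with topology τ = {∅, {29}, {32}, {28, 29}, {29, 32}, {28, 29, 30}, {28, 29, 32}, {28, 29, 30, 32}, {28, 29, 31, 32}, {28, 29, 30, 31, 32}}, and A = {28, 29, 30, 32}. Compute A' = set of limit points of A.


A' = {28, 30, 31}

For each x ∈ X, list the open sets U ∈ τ with x ∈ U, then check whether U ∩ (A ∖ {x}) ≠ ∅ for every such U.
  x = 28: opens ∋ x are {28, 29}, {28, 29, 30}, {28, 29, 32}, {28, 29, 30, 32}, {28, 29, 31, 32}, {28, 29, 30, 31, 32}; each meets A ∖ {28}, so x IS a limit point.
  x = 29: open {29} ∋ x has {29} ∩ (A ∖ {29}) = ∅, so x is NOT a limit point.
  x = 30: opens ∋ x are {28, 29, 30}, {28, 29, 30, 32}, {28, 29, 30, 31, 32}; each meets A ∖ {30}, so x IS a limit point.
  x = 31: opens ∋ x are {28, 29, 31, 32}, {28, 29, 30, 31, 32}; each meets A ∖ {31}, so x IS a limit point.
  x = 32: open {32} ∋ x has {32} ∩ (A ∖ {32}) = ∅, so x is NOT a limit point.
Collecting: A' = {28, 30, 31}.


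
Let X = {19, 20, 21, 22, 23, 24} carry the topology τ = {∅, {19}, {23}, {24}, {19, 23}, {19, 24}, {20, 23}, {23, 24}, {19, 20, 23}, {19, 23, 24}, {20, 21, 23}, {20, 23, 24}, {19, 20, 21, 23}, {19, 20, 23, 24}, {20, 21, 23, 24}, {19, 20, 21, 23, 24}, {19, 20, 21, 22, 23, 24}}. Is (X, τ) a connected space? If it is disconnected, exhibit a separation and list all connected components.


(X, τ) is connected.

Find clopen sets (U ∈ τ with X ∖ U ∈ τ):
  U = ∅, X ∖ U = {19, 20, 21, 22, 23, 24} — both open, so U is clopen.
  U = {19, 20, 21, 22, 23, 24}, X ∖ U = ∅ — both open, so U is clopen.
Only trivial clopens (∅ and X) exist, so (X, τ) is connected.
Compute connected components by grouping points that agree on all clopens:
  component: {19, 20, 21, 22, 23, 24}


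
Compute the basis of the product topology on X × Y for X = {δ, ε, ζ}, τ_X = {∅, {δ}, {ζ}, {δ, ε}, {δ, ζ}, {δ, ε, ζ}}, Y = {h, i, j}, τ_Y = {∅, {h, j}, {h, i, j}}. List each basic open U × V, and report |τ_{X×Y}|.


Basis B = {∅ × ∅, {δ} × {h, j}, {ζ} × {h, j}, {δ} × {h, i, j}, {ζ} × {h, i, j}, {δ, ε} × {h, j}, {δ, ζ} × {h, j}, {δ, ε} × {h, i, j}, {δ, ζ} × {h, i, j}, {δ, ε, ζ} × {h, j}, {δ, ε, ζ} × {h, i, j}}; |τ_{X×Y}| = 18.

Enumerate products U × V with U ∈ τ_X, V ∈ τ_Y (deduplicated):
  ∅ × ∅ = {} (∅)
  {δ} × {h, j} = {(δ,h), (δ,j)}
  {ζ} × {h, j} = {(ζ,h), (ζ,j)}
  {δ} × {h, i, j} = {(δ,h), (δ,i), (δ,j)}
  {ζ} × {h, i, j} = {(ζ,h), (ζ,i), (ζ,j)}
  {δ, ε} × {h, j} = {(δ,h), (δ,j), (ε,h), (ε,j)}
  {δ, ζ} × {h, j} = {(δ,h), (δ,j), (ζ,h), (ζ,j)}
  {δ, ε} × {h, i, j} = {(δ,h), (δ,i), (δ,j), (ε,h), (ε,i), (ε,j)}
  {δ, ζ} × {h, i, j} = {(δ,h), (δ,i), (δ,j), (ζ,h), (ζ,i), (ζ,j)}
  {δ, ε, ζ} × {h, j} = {(δ,h), (δ,j), (ε,h), (ε,j), (ζ,h), (ζ,j)}
  {δ, ε, ζ} × {h, i, j} = {(δ,h), (δ,i), (δ,j), (ε,h), (ε,i), (ε,j), (ζ,h), (ζ,i), (ζ,j)}
These 11 distinct sets form the basis B.
Close under arbitrary unions to get τ_{X×Y}; counting gives |τ_{X×Y}| = 18.


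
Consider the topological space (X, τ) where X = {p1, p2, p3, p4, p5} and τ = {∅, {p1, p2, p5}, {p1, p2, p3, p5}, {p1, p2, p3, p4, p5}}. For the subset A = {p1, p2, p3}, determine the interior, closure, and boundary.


int(A) = ∅, cl(A) = {p1, p2, p3, p4, p5}, ∂A = {p1, p2, p3, p4, p5}.

Closed sets in (X, τ) are complements of opens:
  closed(X, τ) = {∅, {p4}, {p3, p4}, {p1, p2, p3, p4, p5}}.
int(A) = ⋃ {U ∈ τ : U ⊆ A}. Opens contained in A: ∅.
Taking the union of these: int(A) = ∅.
cl(A) = ⋂ {C closed : A ⊆ C}. Closed sets containing A: {p1, p2, p3, p4, p5}.
Intersecting these: cl(A) = {p1, p2, p3, p4, p5}.
∂A = cl(A) ∖ int(A) = {p1, p2, p3, p4, p5} ∖ ∅ = {p1, p2, p3, p4, p5}.


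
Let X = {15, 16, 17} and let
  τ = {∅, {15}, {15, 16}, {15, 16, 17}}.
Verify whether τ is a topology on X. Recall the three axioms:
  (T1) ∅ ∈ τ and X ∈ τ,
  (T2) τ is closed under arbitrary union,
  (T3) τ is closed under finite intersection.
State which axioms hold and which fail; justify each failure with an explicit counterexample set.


τ IS a topology on X.

Axiom (T1): ∅ ∈ τ? Yes; X ∈ τ? Yes.
Axiom (T2/T3): check pairwise unions and intersections of members of τ.
All pairwise intersections and unions checked — each lies in τ. Therefore τ satisfies (T1), (T2), (T3): it IS a topology on X.


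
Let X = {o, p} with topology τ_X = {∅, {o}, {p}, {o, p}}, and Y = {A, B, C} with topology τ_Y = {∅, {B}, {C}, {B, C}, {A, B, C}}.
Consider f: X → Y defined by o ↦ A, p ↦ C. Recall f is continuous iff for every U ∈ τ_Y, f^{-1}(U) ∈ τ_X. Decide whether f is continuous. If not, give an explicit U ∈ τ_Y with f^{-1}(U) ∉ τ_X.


f IS continuous.

Compute f^{-1}(U) for each U ∈ τ_Y:
  U = ∅: f^{-1}(U) = ∅ ∈ τ_X ✓.
  U = {B}: f^{-1}(U) = ∅ ∈ τ_X ✓.
  U = {C}: f^{-1}(U) = {p} ∈ τ_X ✓.
  U = {B, C}: f^{-1}(U) = {p} ∈ τ_X ✓.
  U = {A, B, C}: f^{-1}(U) = {o, p} ∈ τ_X ✓.
Every preimage lies in τ_X, so f IS continuous.


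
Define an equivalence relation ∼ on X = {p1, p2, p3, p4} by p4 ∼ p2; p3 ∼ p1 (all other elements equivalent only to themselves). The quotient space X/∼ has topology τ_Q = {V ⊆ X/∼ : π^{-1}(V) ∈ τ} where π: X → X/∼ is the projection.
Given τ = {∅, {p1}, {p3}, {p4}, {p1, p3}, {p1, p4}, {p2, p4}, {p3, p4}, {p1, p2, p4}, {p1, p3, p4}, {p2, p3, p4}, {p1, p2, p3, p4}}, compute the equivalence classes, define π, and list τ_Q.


X/∼ = {[p1=p3], [p2=p4]}; |τ_Q| = 4.

Equivalence classes: [p1=p3], [p2=p4].
Quotient map π: X → X/∼ sends p1 ↦ [p1=p3], p2 ↦ [p2=p4], p3 ↦ [p1=p3], p4 ↦ [p2=p4].
For each subset V ⊆ X/∼, compute π^{-1}(V) ⊆ X and check whether π^{-1}(V) ∈ τ. V is open in τ_Q iff π^{-1}(V) ∈ τ.
  V = {}: π^{-1}(V) = ∅ ∈ τ ✓.
  V = {[p1=p3]}: π^{-1}(V) = {p1, p3} ∈ τ ✓.
  V = {[p2=p4]}: π^{-1}(V) = {p2, p4} ∈ τ ✓.
  V = {[p1=p3], [p2=p4]}: π^{-1}(V) = {p1, p2, p3, p4} ∈ τ ✓.
Open sets in the quotient: τ_Q = {{}, {[p1=p3]}, {[p2=p4]}, {[p1=p3], [p2=p4]}} (4 elements).


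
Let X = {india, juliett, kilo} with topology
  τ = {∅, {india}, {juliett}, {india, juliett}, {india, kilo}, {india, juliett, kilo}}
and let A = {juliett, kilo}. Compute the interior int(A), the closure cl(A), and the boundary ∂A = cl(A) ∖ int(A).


int(A) = {juliett}, cl(A) = {juliett, kilo}, ∂A = {kilo}.

Closed sets in (X, τ) are complements of opens:
  closed(X, τ) = {∅, {juliett}, {kilo}, {india, kilo}, {juliett, kilo}, {india, juliett, kilo}}.
int(A) = ⋃ {U ∈ τ : U ⊆ A}. Opens contained in A: ∅, {juliett}.
Taking the union of these: int(A) = {juliett}.
cl(A) = ⋂ {C closed : A ⊆ C}. Closed sets containing A: {juliett, kilo}, {india, juliett, kilo}.
Intersecting these: cl(A) = {juliett, kilo}.
∂A = cl(A) ∖ int(A) = {juliett, kilo} ∖ {juliett} = {kilo}.


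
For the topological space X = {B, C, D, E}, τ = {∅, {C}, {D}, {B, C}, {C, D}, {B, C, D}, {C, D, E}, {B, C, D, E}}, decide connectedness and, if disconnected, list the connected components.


(X, τ) is connected.

Find clopen sets (U ∈ τ with X ∖ U ∈ τ):
  U = ∅, X ∖ U = {B, C, D, E} — both open, so U is clopen.
  U = {B, C, D, E}, X ∖ U = ∅ — both open, so U is clopen.
Only trivial clopens (∅ and X) exist, so (X, τ) is connected.
Compute connected components by grouping points that agree on all clopens:
  component: {B, C, D, E}


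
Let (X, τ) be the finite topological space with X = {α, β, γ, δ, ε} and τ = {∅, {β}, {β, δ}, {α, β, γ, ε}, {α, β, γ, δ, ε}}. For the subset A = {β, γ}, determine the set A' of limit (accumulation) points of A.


A' = {α, γ, δ, ε}

For each x ∈ X, list the open sets U ∈ τ with x ∈ U, then check whether U ∩ (A ∖ {x}) ≠ ∅ for every such U.
  x = α: opens ∋ x are {α, β, γ, ε}, {α, β, γ, δ, ε}; each meets A ∖ {α}, so x IS a limit point.
  x = β: open {β} ∋ x has {β} ∩ (A ∖ {β}) = ∅, so x is NOT a limit point.
  x = γ: opens ∋ x are {α, β, γ, ε}, {α, β, γ, δ, ε}; each meets A ∖ {γ}, so x IS a limit point.
  x = δ: opens ∋ x are {β, δ}, {α, β, γ, δ, ε}; each meets A ∖ {δ}, so x IS a limit point.
  x = ε: opens ∋ x are {α, β, γ, ε}, {α, β, γ, δ, ε}; each meets A ∖ {ε}, so x IS a limit point.
Collecting: A' = {α, γ, δ, ε}.


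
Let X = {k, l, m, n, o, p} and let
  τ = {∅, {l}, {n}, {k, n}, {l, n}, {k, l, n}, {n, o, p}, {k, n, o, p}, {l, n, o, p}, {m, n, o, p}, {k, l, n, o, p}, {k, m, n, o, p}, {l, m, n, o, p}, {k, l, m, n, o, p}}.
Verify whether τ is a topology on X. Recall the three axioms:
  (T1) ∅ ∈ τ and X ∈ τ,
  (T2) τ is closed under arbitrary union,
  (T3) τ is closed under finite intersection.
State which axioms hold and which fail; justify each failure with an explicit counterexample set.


τ IS a topology on X.

Axiom (T1): ∅ ∈ τ? Yes; X ∈ τ? Yes.
Axiom (T2/T3): check pairwise unions and intersections of members of τ.
All pairwise intersections and unions checked — each lies in τ. Therefore τ satisfies (T1), (T2), (T3): it IS a topology on X.


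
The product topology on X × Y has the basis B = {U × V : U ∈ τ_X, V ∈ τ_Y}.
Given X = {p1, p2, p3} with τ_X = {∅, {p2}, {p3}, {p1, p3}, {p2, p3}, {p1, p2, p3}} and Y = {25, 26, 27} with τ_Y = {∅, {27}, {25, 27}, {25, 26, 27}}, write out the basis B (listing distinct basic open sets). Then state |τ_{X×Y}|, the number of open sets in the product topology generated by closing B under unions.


Basis B = {∅ × ∅, {p2} × {27}, {p3} × {27}, {p1, p3} × {27}, {p2} × {25, 27}, {p2, p3} × {27}, {p3} × {25, 27}, {p1, p2, p3} × {27}, {p2} × {25, 26, 27}, {p3} × {25, 26, 27}, {p1, p3} × {25, 27}, {p2, p3} × {25, 27}, {p1, p3} × {25, 26, 27}, {p1, p2, p3} × {25, 27}, {p2, p3} × {25, 26, 27}, {p1, p2, p3} × {25, 26, 27}}; |τ_{X×Y}| = 40.

Enumerate products U × V with U ∈ τ_X, V ∈ τ_Y (deduplicated):
  ∅ × ∅ = {} (∅)
  {p2} × {27} = {(p2,27)}
  {p3} × {27} = {(p3,27)}
  {p1, p3} × {27} = {(p1,27), (p3,27)}
  {p2} × {25, 27} = {(p2,25), (p2,27)}
  {p2, p3} × {27} = {(p2,27), (p3,27)}
  {p3} × {25, 27} = {(p3,25), (p3,27)}
  {p1, p2, p3} × {27} = {(p1,27), (p2,27), (p3,27)}
  {p2} × {25, 26, 27} = {(p2,25), (p2,26), (p2,27)}
  {p3} × {25, 26, 27} = {(p3,25), (p3,26), (p3,27)}
  {p1, p3} × {25, 27} = {(p1,25), (p1,27), (p3,25), (p3,27)}
  {p2, p3} × {25, 27} = {(p2,25), (p2,27), (p3,25), (p3,27)}
  {p1, p3} × {25, 26, 27} = {(p1,25), (p1,26), (p1,27), (p3,25), (p3,26), (p3,27)}
  {p1, p2, p3} × {25, 27} = {(p1,25), (p1,27), (p2,25), (p2,27), (p3,25), (p3,27)}
  {p2, p3} × {25, 26, 27} = {(p2,25), (p2,26), (p2,27), (p3,25), (p3,26), (p3,27)}
  {p1, p2, p3} × {25, 26, 27} = {(p1,25), (p1,26), (p1,27), (p2,25), (p2,26), (p2,27), (p3,25), (p3,26), (p3,27)}
These 16 distinct sets form the basis B.
Close under arbitrary unions to get τ_{X×Y}; counting gives |τ_{X×Y}| = 40.


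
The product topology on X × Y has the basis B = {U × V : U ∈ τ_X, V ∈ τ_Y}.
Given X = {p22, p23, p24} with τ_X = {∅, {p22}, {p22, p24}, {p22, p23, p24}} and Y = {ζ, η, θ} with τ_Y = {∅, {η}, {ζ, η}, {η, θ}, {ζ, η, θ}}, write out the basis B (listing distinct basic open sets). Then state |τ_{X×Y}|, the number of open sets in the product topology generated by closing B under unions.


Basis B = {∅ × ∅, {p22} × {η}, {p22} × {ζ, η}, {p22} × {η, θ}, {p22, p24} × {η}, {p22} × {ζ, η, θ}, {p22, p23, p24} × {η}, {p22, p24} × {ζ, η}, {p22, p24} × {η, θ}, {p22, p24} × {ζ, η, θ}, {p22, p23, p24} × {ζ, η}, {p22, p23, p24} × {η, θ}, {p22, p23, p24} × {ζ, η, θ}}; |τ_{X×Y}| = 30.

Enumerate products U × V with U ∈ τ_X, V ∈ τ_Y (deduplicated):
  ∅ × ∅ = {} (∅)
  {p22} × {η} = {(p22,η)}
  {p22} × {ζ, η} = {(p22,ζ), (p22,η)}
  {p22} × {η, θ} = {(p22,η), (p22,θ)}
  {p22, p24} × {η} = {(p22,η), (p24,η)}
  {p22} × {ζ, η, θ} = {(p22,ζ), (p22,η), (p22,θ)}
  {p22, p23, p24} × {η} = {(p22,η), (p23,η), (p24,η)}
  {p22, p24} × {ζ, η} = {(p22,ζ), (p22,η), (p24,ζ), (p24,η)}
  {p22, p24} × {η, θ} = {(p22,η), (p22,θ), (p24,η), (p24,θ)}
  {p22, p24} × {ζ, η, θ} = {(p22,ζ), (p22,η), (p22,θ), (p24,ζ), (p24,η), (p24,θ)}
  {p22, p23, p24} × {ζ, η} = {(p22,ζ), (p22,η), (p23,ζ), (p23,η), (p24,ζ), (p24,η)}
  {p22, p23, p24} × {η, θ} = {(p22,η), (p22,θ), (p23,η), (p23,θ), (p24,η), (p24,θ)}
  {p22, p23, p24} × {ζ, η, θ} = {(p22,ζ), (p22,η), (p22,θ), (p23,ζ), (p23,η), (p23,θ), (p24,ζ), (p24,η), (p24,θ)}
These 13 distinct sets form the basis B.
Close under arbitrary unions to get τ_{X×Y}; counting gives |τ_{X×Y}| = 30.


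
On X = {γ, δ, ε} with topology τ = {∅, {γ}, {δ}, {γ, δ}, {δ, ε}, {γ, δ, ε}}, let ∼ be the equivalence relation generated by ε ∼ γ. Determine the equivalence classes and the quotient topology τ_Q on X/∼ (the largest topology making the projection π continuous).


X/∼ = {[γ=ε], [δ]}; |τ_Q| = 3.

Equivalence classes: [γ=ε], [δ].
Quotient map π: X → X/∼ sends γ ↦ [γ=ε], δ ↦ [δ], ε ↦ [γ=ε].
For each subset V ⊆ X/∼, compute π^{-1}(V) ⊆ X and check whether π^{-1}(V) ∈ τ. V is open in τ_Q iff π^{-1}(V) ∈ τ.
  V = {}: π^{-1}(V) = ∅ ∈ τ ✓.
  V = {[γ=ε]}: π^{-1}(V) = {γ, ε} ∉ τ ✗.
  V = {[δ]}: π^{-1}(V) = {δ} ∈ τ ✓.
  V = {[γ=ε], [δ]}: π^{-1}(V) = {γ, δ, ε} ∈ τ ✓.
Open sets in the quotient: τ_Q = {{}, {[δ]}, {[γ=ε], [δ]}} (3 elements).


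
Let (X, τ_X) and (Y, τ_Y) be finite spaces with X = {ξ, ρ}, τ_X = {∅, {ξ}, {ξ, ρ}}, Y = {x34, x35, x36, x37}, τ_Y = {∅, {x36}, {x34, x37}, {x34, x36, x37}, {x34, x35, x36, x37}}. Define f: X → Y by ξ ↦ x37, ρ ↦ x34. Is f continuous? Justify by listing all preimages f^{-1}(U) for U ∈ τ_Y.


f IS continuous.

Compute f^{-1}(U) for each U ∈ τ_Y:
  U = ∅: f^{-1}(U) = ∅ ∈ τ_X ✓.
  U = {x36}: f^{-1}(U) = ∅ ∈ τ_X ✓.
  U = {x34, x37}: f^{-1}(U) = {ξ, ρ} ∈ τ_X ✓.
  U = {x34, x36, x37}: f^{-1}(U) = {ξ, ρ} ∈ τ_X ✓.
  U = {x34, x35, x36, x37}: f^{-1}(U) = {ξ, ρ} ∈ τ_X ✓.
Every preimage lies in τ_X, so f IS continuous.


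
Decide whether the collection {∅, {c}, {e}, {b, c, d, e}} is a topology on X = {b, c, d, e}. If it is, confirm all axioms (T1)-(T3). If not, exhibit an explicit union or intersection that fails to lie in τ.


τ is NOT a topology on X.

Axiom (T1): ∅ ∈ τ? Yes; X ∈ τ? Yes.
Axiom (T2/T3): check pairwise unions and intersections of members of τ.
Counterexample for (T2): {c} ∪ {e} = {c, e} ∉ τ. Therefore τ is NOT a topology.


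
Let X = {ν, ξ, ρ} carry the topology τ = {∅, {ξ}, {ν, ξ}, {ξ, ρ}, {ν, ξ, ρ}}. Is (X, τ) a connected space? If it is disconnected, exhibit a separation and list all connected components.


(X, τ) is connected.

Find clopen sets (U ∈ τ with X ∖ U ∈ τ):
  U = ∅, X ∖ U = {ν, ξ, ρ} — both open, so U is clopen.
  U = {ν, ξ, ρ}, X ∖ U = ∅ — both open, so U is clopen.
Only trivial clopens (∅ and X) exist, so (X, τ) is connected.
Compute connected components by grouping points that agree on all clopens:
  component: {ν, ξ, ρ}


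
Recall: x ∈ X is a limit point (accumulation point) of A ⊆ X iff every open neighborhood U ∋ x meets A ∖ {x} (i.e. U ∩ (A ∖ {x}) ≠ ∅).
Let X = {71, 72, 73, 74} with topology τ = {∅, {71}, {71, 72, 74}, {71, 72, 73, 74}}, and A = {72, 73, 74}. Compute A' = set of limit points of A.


A' = {72, 73, 74}

For each x ∈ X, list the open sets U ∈ τ with x ∈ U, then check whether U ∩ (A ∖ {x}) ≠ ∅ for every such U.
  x = 71: open {71} ∋ x has {71} ∩ (A ∖ {71}) = ∅, so x is NOT a limit point.
  x = 72: opens ∋ x are {71, 72, 74}, {71, 72, 73, 74}; each meets A ∖ {72}, so x IS a limit point.
  x = 73: opens ∋ x are {71, 72, 73, 74}; each meets A ∖ {73}, so x IS a limit point.
  x = 74: opens ∋ x are {71, 72, 74}, {71, 72, 73, 74}; each meets A ∖ {74}, so x IS a limit point.
Collecting: A' = {72, 73, 74}.


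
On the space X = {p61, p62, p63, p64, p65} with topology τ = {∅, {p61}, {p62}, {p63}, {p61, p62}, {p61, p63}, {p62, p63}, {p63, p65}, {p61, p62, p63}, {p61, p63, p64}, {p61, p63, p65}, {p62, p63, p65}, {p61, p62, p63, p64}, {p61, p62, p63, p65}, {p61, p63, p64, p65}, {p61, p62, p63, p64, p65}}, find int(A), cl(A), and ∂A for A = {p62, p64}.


int(A) = {p62}, cl(A) = {p62, p64}, ∂A = {p64}.

Closed sets in (X, τ) are complements of opens:
  closed(X, τ) = {∅, {p62}, {p64}, {p65}, {p61, p64}, {p62, p64}, {p62, p65}, {p64, p65}, {p61, p62, p64}, {p61, p64, p65}, {p62, p64, p65}, {p63, p64, p65}, {p61, p62, p64, p65}, {p61, p63, p64, p65}, {p62, p63, p64, p65}, {p61, p62, p63, p64, p65}}.
int(A) = ⋃ {U ∈ τ : U ⊆ A}. Opens contained in A: ∅, {p62}.
Taking the union of these: int(A) = {p62}.
cl(A) = ⋂ {C closed : A ⊆ C}. Closed sets containing A: {p62, p64}, {p61, p62, p64}, {p62, p64, p65}, {p61, p62, p64, p65}, {p62, p63, p64, p65}, {p61, p62, p63, p64, p65}.
Intersecting these: cl(A) = {p62, p64}.
∂A = cl(A) ∖ int(A) = {p62, p64} ∖ {p62} = {p64}.


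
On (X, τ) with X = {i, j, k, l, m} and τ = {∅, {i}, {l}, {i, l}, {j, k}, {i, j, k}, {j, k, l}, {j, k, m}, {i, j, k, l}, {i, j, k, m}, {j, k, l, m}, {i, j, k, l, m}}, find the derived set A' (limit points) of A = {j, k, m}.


A' = {j, k, m}

For each x ∈ X, list the open sets U ∈ τ with x ∈ U, then check whether U ∩ (A ∖ {x}) ≠ ∅ for every such U.
  x = i: open {i} ∋ x has {i} ∩ (A ∖ {i}) = ∅, so x is NOT a limit point.
  x = j: opens ∋ x are {j, k}, {i, j, k}, {j, k, l}, {j, k, m}, {i, j, k, l}, {i, j, k, m}, {j, k, l, m}, {i, j, k, l, m}; each meets A ∖ {j}, so x IS a limit point.
  x = k: opens ∋ x are {j, k}, {i, j, k}, {j, k, l}, {j, k, m}, {i, j, k, l}, {i, j, k, m}, {j, k, l, m}, {i, j, k, l, m}; each meets A ∖ {k}, so x IS a limit point.
  x = l: open {l} ∋ x has {l} ∩ (A ∖ {l}) = ∅, so x is NOT a limit point.
  x = m: opens ∋ x are {j, k, m}, {i, j, k, m}, {j, k, l, m}, {i, j, k, l, m}; each meets A ∖ {m}, so x IS a limit point.
Collecting: A' = {j, k, m}.


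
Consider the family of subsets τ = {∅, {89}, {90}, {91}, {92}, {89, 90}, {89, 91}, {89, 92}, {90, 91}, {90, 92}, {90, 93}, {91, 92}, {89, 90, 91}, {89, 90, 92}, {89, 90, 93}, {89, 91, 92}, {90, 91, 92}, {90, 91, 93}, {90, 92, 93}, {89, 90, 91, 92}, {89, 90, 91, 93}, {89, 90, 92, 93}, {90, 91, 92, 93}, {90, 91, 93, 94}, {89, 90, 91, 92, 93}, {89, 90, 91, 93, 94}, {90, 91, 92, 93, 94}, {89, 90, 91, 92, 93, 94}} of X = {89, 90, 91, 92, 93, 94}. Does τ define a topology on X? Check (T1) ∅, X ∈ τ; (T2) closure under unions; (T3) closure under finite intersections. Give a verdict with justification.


τ IS a topology on X.

Axiom (T1): ∅ ∈ τ? Yes; X ∈ τ? Yes.
Axiom (T2/T3): check pairwise unions and intersections of members of τ.
All pairwise intersections and unions checked — each lies in τ. Therefore τ satisfies (T1), (T2), (T3): it IS a topology on X.


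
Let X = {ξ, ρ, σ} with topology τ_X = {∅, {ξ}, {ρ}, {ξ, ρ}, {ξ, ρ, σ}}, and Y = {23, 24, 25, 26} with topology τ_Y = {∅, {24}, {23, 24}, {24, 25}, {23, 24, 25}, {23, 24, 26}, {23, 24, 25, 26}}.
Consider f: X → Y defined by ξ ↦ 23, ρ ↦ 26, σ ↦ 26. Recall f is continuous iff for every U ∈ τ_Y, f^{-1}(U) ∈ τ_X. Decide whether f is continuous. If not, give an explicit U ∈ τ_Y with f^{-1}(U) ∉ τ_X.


f IS continuous.

Compute f^{-1}(U) for each U ∈ τ_Y:
  U = ∅: f^{-1}(U) = ∅ ∈ τ_X ✓.
  U = {24}: f^{-1}(U) = ∅ ∈ τ_X ✓.
  U = {23, 24}: f^{-1}(U) = {ξ} ∈ τ_X ✓.
  U = {24, 25}: f^{-1}(U) = ∅ ∈ τ_X ✓.
  U = {23, 24, 25}: f^{-1}(U) = {ξ} ∈ τ_X ✓.
  U = {23, 24, 26}: f^{-1}(U) = {ξ, ρ, σ} ∈ τ_X ✓.
  U = {23, 24, 25, 26}: f^{-1}(U) = {ξ, ρ, σ} ∈ τ_X ✓.
Every preimage lies in τ_X, so f IS continuous.


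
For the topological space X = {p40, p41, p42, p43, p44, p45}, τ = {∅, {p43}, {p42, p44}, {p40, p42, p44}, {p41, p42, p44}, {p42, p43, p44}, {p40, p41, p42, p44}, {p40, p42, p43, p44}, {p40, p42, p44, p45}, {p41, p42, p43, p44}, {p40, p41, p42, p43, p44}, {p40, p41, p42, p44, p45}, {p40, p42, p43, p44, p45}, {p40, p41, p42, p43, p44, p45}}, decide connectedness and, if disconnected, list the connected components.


(X, τ) is disconnected; components = [{p43}, {p40, p41, p42, p44, p45}].

Find clopen sets (U ∈ τ with X ∖ U ∈ τ):
  U = ∅, X ∖ U = {p40, p41, p42, p43, p44, p45} — both open, so U is clopen.
  U = {p43}, X ∖ U = {p40, p41, p42, p44, p45} — both open, so U is clopen.
  U = {p40, p41, p42, p44, p45}, X ∖ U = {p43} — both open, so U is clopen.
  U = {p40, p41, p42, p43, p44, p45}, X ∖ U = ∅ — both open, so U is clopen.
Nontrivial clopen(s) exist: e.g. {p40, p41, p42, p44, p45}. So (X, τ) is disconnected.
Compute connected components by grouping points that agree on all clopens:
  component: {p43}
  component: {p40, p41, p42, p44, p45}


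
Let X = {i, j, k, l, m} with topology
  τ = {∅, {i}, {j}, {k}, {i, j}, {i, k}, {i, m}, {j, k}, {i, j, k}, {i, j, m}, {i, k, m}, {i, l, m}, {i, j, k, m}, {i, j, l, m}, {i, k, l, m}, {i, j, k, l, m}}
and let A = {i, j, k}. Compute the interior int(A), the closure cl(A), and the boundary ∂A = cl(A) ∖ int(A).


int(A) = {i, j, k}, cl(A) = {i, j, k, l, m}, ∂A = {l, m}.

Closed sets in (X, τ) are complements of opens:
  closed(X, τ) = {∅, {j}, {k}, {l}, {j, k}, {j, l}, {k, l}, {l, m}, {i, l, m}, {j, k, l}, {j, l, m}, {k, l, m}, {i, j, l, m}, {i, k, l, m}, {j, k, l, m}, {i, j, k, l, m}}.
int(A) = ⋃ {U ∈ τ : U ⊆ A}. Opens contained in A: ∅, {i}, {j}, {k}, {i, j}, {i, k}, {j, k}, {i, j, k}.
Taking the union of these: int(A) = {i, j, k}.
cl(A) = ⋂ {C closed : A ⊆ C}. Closed sets containing A: {i, j, k, l, m}.
Intersecting these: cl(A) = {i, j, k, l, m}.
∂A = cl(A) ∖ int(A) = {i, j, k, l, m} ∖ {i, j, k} = {l, m}.


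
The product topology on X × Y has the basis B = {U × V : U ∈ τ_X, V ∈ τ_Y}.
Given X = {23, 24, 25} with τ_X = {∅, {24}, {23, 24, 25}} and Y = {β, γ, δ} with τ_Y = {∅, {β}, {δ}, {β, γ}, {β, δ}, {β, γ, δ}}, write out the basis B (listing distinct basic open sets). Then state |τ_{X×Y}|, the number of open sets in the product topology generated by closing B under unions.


Basis B = {∅ × ∅, {24} × {β}, {24} × {δ}, {24} × {β, γ}, {24} × {β, δ}, {23, 24, 25} × {β}, {23, 24, 25} × {δ}, {24} × {β, γ, δ}, {23, 24, 25} × {β, γ}, {23, 24, 25} × {β, δ}, {23, 24, 25} × {β, γ, δ}}; |τ_{X×Y}| = 18.

Enumerate products U × V with U ∈ τ_X, V ∈ τ_Y (deduplicated):
  ∅ × ∅ = {} (∅)
  {24} × {β} = {(24,β)}
  {24} × {δ} = {(24,δ)}
  {24} × {β, γ} = {(24,β), (24,γ)}
  {24} × {β, δ} = {(24,β), (24,δ)}
  {23, 24, 25} × {β} = {(23,β), (24,β), (25,β)}
  {23, 24, 25} × {δ} = {(23,δ), (24,δ), (25,δ)}
  {24} × {β, γ, δ} = {(24,β), (24,γ), (24,δ)}
  {23, 24, 25} × {β, γ} = {(23,β), (23,γ), (24,β), (24,γ), (25,β), (25,γ)}
  {23, 24, 25} × {β, δ} = {(23,β), (23,δ), (24,β), (24,δ), (25,β), (25,δ)}
  {23, 24, 25} × {β, γ, δ} = {(23,β), (23,γ), (23,δ), (24,β), (24,γ), (24,δ), (25,β), (25,γ), (25,δ)}
These 11 distinct sets form the basis B.
Close under arbitrary unions to get τ_{X×Y}; counting gives |τ_{X×Y}| = 18.


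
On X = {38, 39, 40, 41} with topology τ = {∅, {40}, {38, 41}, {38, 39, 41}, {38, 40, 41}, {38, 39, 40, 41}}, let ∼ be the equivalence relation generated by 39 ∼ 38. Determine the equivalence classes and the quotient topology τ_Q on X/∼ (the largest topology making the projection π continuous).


X/∼ = {[38=39], [40], [41]}; |τ_Q| = 4.

Equivalence classes: [38=39], [40], [41].
Quotient map π: X → X/∼ sends 38 ↦ [38=39], 39 ↦ [38=39], 40 ↦ [40], 41 ↦ [41].
For each subset V ⊆ X/∼, compute π^{-1}(V) ⊆ X and check whether π^{-1}(V) ∈ τ. V is open in τ_Q iff π^{-1}(V) ∈ τ.
  V = {}: π^{-1}(V) = ∅ ∈ τ ✓.
  V = {[38=39]}: π^{-1}(V) = {38, 39} ∉ τ ✗.
  V = {[40]}: π^{-1}(V) = {40} ∈ τ ✓.
  V = {[38=39], [40]}: π^{-1}(V) = {38, 39, 40} ∉ τ ✗.
  V = {[41]}: π^{-1}(V) = {41} ∉ τ ✗.
  V = {[38=39], [41]}: π^{-1}(V) = {38, 39, 41} ∈ τ ✓.
  V = {[40], [41]}: π^{-1}(V) = {40, 41} ∉ τ ✗.
  V = {[38=39], [40], [41]}: π^{-1}(V) = {38, 39, 40, 41} ∈ τ ✓.
Open sets in the quotient: τ_Q = {{}, {[40]}, {[38=39], [41]}, {[38=39], [40], [41]}} (4 elements).


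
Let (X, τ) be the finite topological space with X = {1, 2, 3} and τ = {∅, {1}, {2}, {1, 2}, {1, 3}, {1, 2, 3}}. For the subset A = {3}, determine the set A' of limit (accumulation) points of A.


A' = ∅

For each x ∈ X, list the open sets U ∈ τ with x ∈ U, then check whether U ∩ (A ∖ {x}) ≠ ∅ for every such U.
  x = 1: open {1} ∋ x has {1} ∩ (A ∖ {1}) = ∅, so x is NOT a limit point.
  x = 2: open {2} ∋ x has {2} ∩ (A ∖ {2}) = ∅, so x is NOT a limit point.
  x = 3: open {1, 3} ∋ x has {1, 3} ∩ (A ∖ {3}) = ∅, so x is NOT a limit point.
Collecting: A' = ∅.


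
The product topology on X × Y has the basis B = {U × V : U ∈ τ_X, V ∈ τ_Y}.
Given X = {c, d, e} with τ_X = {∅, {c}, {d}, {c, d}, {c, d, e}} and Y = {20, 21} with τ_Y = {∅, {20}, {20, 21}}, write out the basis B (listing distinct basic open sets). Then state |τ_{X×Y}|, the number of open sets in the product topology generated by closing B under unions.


Basis B = {∅ × ∅, {c} × {20}, {d} × {20}, {c} × {20, 21}, {c, d} × {20}, {d} × {20, 21}, {c, d, e} × {20}, {c, d} × {20, 21}, {c, d, e} × {20, 21}}; |τ_{X×Y}| = 14.

Enumerate products U × V with U ∈ τ_X, V ∈ τ_Y (deduplicated):
  ∅ × ∅ = {} (∅)
  {c} × {20} = {(c,20)}
  {d} × {20} = {(d,20)}
  {c} × {20, 21} = {(c,20), (c,21)}
  {c, d} × {20} = {(c,20), (d,20)}
  {d} × {20, 21} = {(d,20), (d,21)}
  {c, d, e} × {20} = {(c,20), (d,20), (e,20)}
  {c, d} × {20, 21} = {(c,20), (c,21), (d,20), (d,21)}
  {c, d, e} × {20, 21} = {(c,20), (c,21), (d,20), (d,21), (e,20), (e,21)}
These 9 distinct sets form the basis B.
Close under arbitrary unions to get τ_{X×Y}; counting gives |τ_{X×Y}| = 14.
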